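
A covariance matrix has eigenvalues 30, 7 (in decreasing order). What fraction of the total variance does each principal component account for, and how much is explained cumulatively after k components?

Step 1 — total variance = trace(Sigma) = Σ λ_i = 30 + 7 = 37.

Step 2 — fraction explained by component i = λ_i / Σ λ:
  PC1: 30/37 = 0.8108
  PC2: 7/37 = 0.1892

Step 3 — cumulative fraction after k components = (λ_1 + ... + λ_k) / Σ λ:
  k = 1: 30/37 = 0.8108
  k = 2: (30 + 7)/37 = 37/37 = 1

Summary (fraction, with percent):

explained: PC1 0.8108 (81.08%), PC2 0.1892 (18.92%);  cumulative: 0.8108, 1


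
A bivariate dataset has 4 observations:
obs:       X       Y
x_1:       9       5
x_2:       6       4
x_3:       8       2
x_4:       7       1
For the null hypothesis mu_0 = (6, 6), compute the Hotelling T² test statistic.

Step 1 — sample mean vector:
  mean(X) = (9 + 6 + 8 + 7) / 4 = 30/4 = 7.5
  mean(Y) = (5 + 4 + 2 + 1) / 4 = 12/4 = 3
  x̄ = (7.5, 3),  deviation x̄ - mu_0 = (7.5, 3) - (6, 6) = (1.5, -3).

Step 2 — sample covariance matrix, S[i,j] = (1/(n-1)) · Σ_k (x_{k,i} - mean_i) · (x_{k,j} - mean_j), divisor n-1 = 3:
  S[X,X] = ((1.5)·(1.5) + (-1.5)·(-1.5) + (0.5)·(0.5) + (-0.5)·(-0.5)) / 3 = 5/3 = 1.6667
  S[X,Y] = ((1.5)·(2) + (-1.5)·(1) + (0.5)·(-1) + (-0.5)·(-2)) / 3 = 2/3 = 0.6667
  S[Y,Y] = ((2)·(2) + (1)·(1) + (-1)·(-1) + (-2)·(-2)) / 3 = 10/3 = 3.3333
  S = [[1.6667, 0.6667],
 [0.6667, 3.3333]].

Step 3 — invert S. det(S) = 1.6667·3.3333 - (0.6667)² = 5.1111.
  S^{-1} = (1/det) · [[d, -b], [-b, a]] = [[0.6522, -0.1304],
 [-0.1304, 0.3261]].

Step 4 — quadratic form (x̄ - mu_0)^T · S^{-1} · (x̄ - mu_0):
  S^{-1} · (x̄ - mu_0) = (1.3696, -1.1739),
  (x̄ - mu_0)^T · [...] = (1.5)·(1.3696) + (-3)·(-1.1739) = 5.5761.

Step 5 — scale by n: T² = 4 · 5.5761 = 22.3043.

T² ≈ 22.3043


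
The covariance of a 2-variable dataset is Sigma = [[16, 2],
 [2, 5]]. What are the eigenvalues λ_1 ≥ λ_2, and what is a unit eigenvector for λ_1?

Step 1 — characteristic polynomial of 2×2 Sigma:
  det(Sigma - λI) = λ² - trace · λ + det = 0.
  trace = 16 + 5 = 21, det = 16·5 - (2)² = 76.
Step 2 — discriminant:
  Δ = trace² - 4·det = 441 - 304 = 137.
Step 3 — eigenvalues:
  λ = (trace ± √Δ)/2 = (21 ± 11.7047)/2,
  λ_1 = 16.3523,  λ_2 = 4.6477.

Step 4 — unit eigenvector for λ_1: solve (Sigma - λ_1 I)v = 0. First row:
  (16 - 16.3523)·v_x + (2)·v_y = 0, i.e. (-0.3523)·v_x + (2)·v_y = 0,
  so v ∝ (b, λ_1 - a) = (2, 0.3523) = u.
  ||u|| = √((2)² + (0.3523)²) = √(4.1242) ≈ 2.0308,
  v_1 = u/||u|| ≈ (0.9848, 0.1735) (||v_1|| = 1).

λ_1 = 16.3523,  λ_2 = 4.6477;  v_1 ≈ (0.9848, 0.1735)


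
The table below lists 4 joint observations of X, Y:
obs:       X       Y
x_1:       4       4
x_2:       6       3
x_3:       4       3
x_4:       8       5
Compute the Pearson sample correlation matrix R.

Step 1 — column means:
  mean(X) = (4 + 6 + 4 + 8) / 4 = 22/4 = 5.5
  mean(Y) = (4 + 3 + 3 + 5) / 4 = 15/4 = 3.75

Step 2 — sample variances and covariances s[i,j] = (1/(n-1)) · Σ_k (x_{k,i} - mean_i) · (x_{k,j} - mean_j), with n-1 = 3:
  s[X,X] = ((-1.5)·(-1.5) + (0.5)·(0.5) + (-1.5)·(-1.5) + (2.5)·(2.5)) / 3 = 11/3 = 3.6667
  s[X,Y] = ((-1.5)·(0.25) + (0.5)·(-0.75) + (-1.5)·(-0.75) + (2.5)·(1.25)) / 3 = 3.5/3 = 1.1667
  s[Y,Y] = ((0.25)·(0.25) + (-0.75)·(-0.75) + (-0.75)·(-0.75) + (1.25)·(1.25)) / 3 = 2.75/3 = 0.9167
  Sample standard deviations s_i = √(s[i,i]):
  s(X) = √(3.6667) = 1.9149
  s(Y) = √(0.9167) = 0.9574

Step 3 — r_{ij} = s_{ij} / (s_i · s_j):
  r[X,X] = 1 (diagonal).
  r[X,Y] = 1.1667 / (1.9149 · 0.9574) = 1.1667 / 1.8333 = 0.6364
  r[Y,Y] = 1 (diagonal).

R is symmetric with unit diagonal. Assembling:

R = [[1, 0.6364],
 [0.6364, 1]]


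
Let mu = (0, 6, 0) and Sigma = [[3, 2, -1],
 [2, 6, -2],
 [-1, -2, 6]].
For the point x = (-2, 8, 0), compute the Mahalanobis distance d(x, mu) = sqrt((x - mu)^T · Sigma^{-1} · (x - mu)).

Step 1 — centre the observation: (x - mu) = (-2, 2, 0).

Step 2 — invert Sigma (cofactor / det for 3×3, or solve directly):
  Sigma^{-1} = [[0.4324, -0.1351, 0.027],
 [-0.1351, 0.2297, 0.0541],
 [0.027, 0.0541, 0.1892]].

Step 3 — form the quadratic (x - mu)^T · Sigma^{-1} · (x - mu):
  Sigma^{-1} · (x - mu) = (-1.1351, 0.7297, 0.0541).
  (x - mu)^T · [Sigma^{-1} · (x - mu)] = (-2)·(-1.1351) + (2)·(0.7297) + (0)·(0.0541) = 3.7297.

Step 4 — take square root: d = √(3.7297) ≈ 1.9313.

d(x, mu) = √(3.7297) ≈ 1.9313


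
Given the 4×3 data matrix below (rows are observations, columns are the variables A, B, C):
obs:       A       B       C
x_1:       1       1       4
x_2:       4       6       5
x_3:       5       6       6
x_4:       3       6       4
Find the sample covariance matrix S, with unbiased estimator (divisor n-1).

Step 1 — column means:
  mean(A) = (1 + 4 + 5 + 3) / 4 = 13/4 = 3.25
  mean(B) = (1 + 6 + 6 + 6) / 4 = 19/4 = 4.75
  mean(C) = (4 + 5 + 6 + 4) / 4 = 19/4 = 4.75

Step 2 — sample covariance S[i,j] = (1/(n-1)) · Σ_k (x_{k,i} - mean_i) · (x_{k,j} - mean_j), with n-1 = 3.
  S[A,A] = ((-2.25)·(-2.25) + (0.75)·(0.75) + (1.75)·(1.75) + (-0.25)·(-0.25)) / 3 = 8.75/3 = 2.9167
  S[A,B] = ((-2.25)·(-3.75) + (0.75)·(1.25) + (1.75)·(1.25) + (-0.25)·(1.25)) / 3 = 11.25/3 = 3.75
  S[A,C] = ((-2.25)·(-0.75) + (0.75)·(0.25) + (1.75)·(1.25) + (-0.25)·(-0.75)) / 3 = 4.25/3 = 1.4167
  S[B,B] = ((-3.75)·(-3.75) + (1.25)·(1.25) + (1.25)·(1.25) + (1.25)·(1.25)) / 3 = 18.75/3 = 6.25
  S[B,C] = ((-3.75)·(-0.75) + (1.25)·(0.25) + (1.25)·(1.25) + (1.25)·(-0.75)) / 3 = 3.75/3 = 1.25
  S[C,C] = ((-0.75)·(-0.75) + (0.25)·(0.25) + (1.25)·(1.25) + (-0.75)·(-0.75)) / 3 = 2.75/3 = 0.9167

S is symmetric (S[j,i] = S[i,j]). Assembling:

S = [[2.9167, 3.75, 1.4167],
 [3.75, 6.25, 1.25],
 [1.4167, 1.25, 0.9167]]


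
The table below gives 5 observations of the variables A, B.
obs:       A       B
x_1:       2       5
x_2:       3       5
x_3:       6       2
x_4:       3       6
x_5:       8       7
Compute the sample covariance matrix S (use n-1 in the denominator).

Step 1 — column means:
  mean(A) = (2 + 3 + 6 + 3 + 8) / 5 = 22/5 = 4.4
  mean(B) = (5 + 5 + 2 + 6 + 7) / 5 = 25/5 = 5

Step 2 — sample covariance S[i,j] = (1/(n-1)) · Σ_k (x_{k,i} - mean_i) · (x_{k,j} - mean_j), with n-1 = 4.
  S[A,A] = ((-2.4)·(-2.4) + (-1.4)·(-1.4) + (1.6)·(1.6) + (-1.4)·(-1.4) + (3.6)·(3.6)) / 4 = 25.2/4 = 6.3
  S[A,B] = ((-2.4)·(0) + (-1.4)·(0) + (1.6)·(-3) + (-1.4)·(1) + (3.6)·(2)) / 4 = 1/4 = 0.25
  S[B,B] = ((0)·(0) + (0)·(0) + (-3)·(-3) + (1)·(1) + (2)·(2)) / 4 = 14/4 = 3.5

S is symmetric (S[j,i] = S[i,j]). Assembling:

S = [[6.3, 0.25],
 [0.25, 3.5]]


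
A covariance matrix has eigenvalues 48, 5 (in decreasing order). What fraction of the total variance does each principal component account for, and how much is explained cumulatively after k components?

Step 1 — total variance = trace(Sigma) = Σ λ_i = 48 + 5 = 53.

Step 2 — fraction explained by component i = λ_i / Σ λ:
  PC1: 48/53 = 0.9057
  PC2: 5/53 = 0.0943

Step 3 — cumulative fraction after k components = (λ_1 + ... + λ_k) / Σ λ:
  k = 1: 48/53 = 0.9057
  k = 2: (48 + 5)/53 = 53/53 = 1

Summary (fraction, with percent):

explained: PC1 0.9057 (90.57%), PC2 0.0943 (9.43%);  cumulative: 0.9057, 1


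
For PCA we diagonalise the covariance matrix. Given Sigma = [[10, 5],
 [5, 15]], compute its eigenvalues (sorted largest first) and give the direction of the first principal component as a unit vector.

Step 1 — characteristic polynomial of 2×2 Sigma:
  det(Sigma - λI) = λ² - trace · λ + det = 0.
  trace = 10 + 15 = 25, det = 10·15 - (5)² = 125.
Step 2 — discriminant:
  Δ = trace² - 4·det = 625 - 500 = 125.
Step 3 — eigenvalues:
  λ = (trace ± √Δ)/2 = (25 ± 11.1803)/2,
  λ_1 = 18.0902,  λ_2 = 6.9098.

Step 4 — unit eigenvector for λ_1: solve (Sigma - λ_1 I)v = 0. First row:
  (10 - 18.0902)·v_x + (5)·v_y = 0, i.e. (-8.0902)·v_x + (5)·v_y = 0,
  so v ∝ (b, λ_1 - a) = (5, 8.0902) = u.
  ||u|| = √((5)² + (8.0902)²) = √(90.4508) ≈ 9.5106,
  v_1 = u/||u|| ≈ (0.5257, 0.8507) (||v_1|| = 1).

λ_1 = 18.0902,  λ_2 = 6.9098;  v_1 ≈ (0.5257, 0.8507)


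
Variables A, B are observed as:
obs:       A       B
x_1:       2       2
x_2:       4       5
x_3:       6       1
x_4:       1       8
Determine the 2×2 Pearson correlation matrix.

Step 1 — column means:
  mean(A) = (2 + 4 + 6 + 1) / 4 = 13/4 = 3.25
  mean(B) = (2 + 5 + 1 + 8) / 4 = 16/4 = 4

Step 2 — sample variances and covariances s[i,j] = (1/(n-1)) · Σ_k (x_{k,i} - mean_i) · (x_{k,j} - mean_j), with n-1 = 3:
  s[A,A] = ((-1.25)·(-1.25) + (0.75)·(0.75) + (2.75)·(2.75) + (-2.25)·(-2.25)) / 3 = 14.75/3 = 4.9167
  s[A,B] = ((-1.25)·(-2) + (0.75)·(1) + (2.75)·(-3) + (-2.25)·(4)) / 3 = -14/3 = -4.6667
  s[B,B] = ((-2)·(-2) + (1)·(1) + (-3)·(-3) + (4)·(4)) / 3 = 30/3 = 10
  Sample standard deviations s_i = √(s[i,i]):
  s(A) = √(4.9167) = 2.2174
  s(B) = √(10) = 3.1623

Step 3 — r_{ij} = s_{ij} / (s_i · s_j):
  r[A,A] = 1 (diagonal).
  r[A,B] = -4.6667 / (2.2174 · 3.1623) = -4.6667 / 7.0119 = -0.6655
  r[B,B] = 1 (diagonal).

R is symmetric with unit diagonal. Assembling:

R = [[1, -0.6655],
 [-0.6655, 1]]


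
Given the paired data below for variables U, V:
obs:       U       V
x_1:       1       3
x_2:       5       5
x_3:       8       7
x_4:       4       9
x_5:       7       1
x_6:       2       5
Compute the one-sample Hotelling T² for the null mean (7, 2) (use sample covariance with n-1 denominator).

Step 1 — sample mean vector:
  mean(U) = (1 + 5 + 8 + 4 + 7 + 2) / 6 = 27/6 = 4.5
  mean(V) = (3 + 5 + 7 + 9 + 1 + 5) / 6 = 30/6 = 5
  x̄ = (4.5, 5),  deviation x̄ - mu_0 = (4.5, 5) - (7, 2) = (-2.5, 3).

Step 2 — sample covariance matrix, S[i,j] = (1/(n-1)) · Σ_k (x_{k,i} - mean_i) · (x_{k,j} - mean_j), divisor n-1 = 5:
  S[U,U] = ((-3.5)·(-3.5) + (0.5)·(0.5) + (3.5)·(3.5) + (-0.5)·(-0.5) + (2.5)·(2.5) + (-2.5)·(-2.5)) / 5 = 37.5/5 = 7.5
  S[U,V] = ((-3.5)·(-2) + (0.5)·(0) + (3.5)·(2) + (-0.5)·(4) + (2.5)·(-4) + (-2.5)·(0)) / 5 = 2/5 = 0.4
  S[V,V] = ((-2)·(-2) + (0)·(0) + (2)·(2) + (4)·(4) + (-4)·(-4) + (0)·(0)) / 5 = 40/5 = 8
  S = [[7.5, 0.4],
 [0.4, 8]].

Step 3 — invert S. det(S) = 7.5·8 - (0.4)² = 59.84.
  S^{-1} = (1/det) · [[d, -b], [-b, a]] = [[0.1337, -0.0067],
 [-0.0067, 0.1253]].

Step 4 — quadratic form (x̄ - mu_0)^T · S^{-1} · (x̄ - mu_0):
  S^{-1} · (x̄ - mu_0) = (-0.3543, 0.3927),
  (x̄ - mu_0)^T · [...] = (-2.5)·(-0.3543) + (3)·(0.3927) = 2.0638.

Step 5 — scale by n: T² = 6 · 2.0638 = 12.383.

T² ≈ 12.383


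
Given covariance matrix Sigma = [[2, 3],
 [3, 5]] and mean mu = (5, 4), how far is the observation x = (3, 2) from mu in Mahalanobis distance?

Step 1 — centre the observation: (x - mu) = (-2, -2).

Step 2 — invert Sigma. det(Sigma) = 2·5 - (3)² = 1.
  Sigma^{-1} = (1/det) · [[d, -b], [-b, a]] = [[5, -3],
 [-3, 2]].

Step 3 — form the quadratic (x - mu)^T · Sigma^{-1} · (x - mu):
  Sigma^{-1} · (x - mu) = (-4, 2).
  (x - mu)^T · [Sigma^{-1} · (x - mu)] = (-2)·(-4) + (-2)·(2) = 4.

Step 4 — take square root: d = √(4) ≈ 2.

d(x, mu) = √(4) ≈ 2


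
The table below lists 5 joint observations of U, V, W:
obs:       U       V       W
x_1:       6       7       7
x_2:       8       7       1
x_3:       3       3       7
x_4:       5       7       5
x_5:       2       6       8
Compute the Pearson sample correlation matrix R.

Step 1 — column means:
  mean(U) = (6 + 8 + 3 + 5 + 2) / 5 = 24/5 = 4.8
  mean(V) = (7 + 7 + 3 + 7 + 6) / 5 = 30/5 = 6
  mean(W) = (7 + 1 + 7 + 5 + 8) / 5 = 28/5 = 5.6

Step 2 — sample variances and covariances s[i,j] = (1/(n-1)) · Σ_k (x_{k,i} - mean_i) · (x_{k,j} - mean_j), with n-1 = 4:
  s[U,U] = ((1.2)·(1.2) + (3.2)·(3.2) + (-1.8)·(-1.8) + (0.2)·(0.2) + (-2.8)·(-2.8)) / 4 = 22.8/4 = 5.7
  s[U,V] = ((1.2)·(1) + (3.2)·(1) + (-1.8)·(-3) + (0.2)·(1) + (-2.8)·(0)) / 4 = 10/4 = 2.5
  s[U,W] = ((1.2)·(1.4) + (3.2)·(-4.6) + (-1.8)·(1.4) + (0.2)·(-0.6) + (-2.8)·(2.4)) / 4 = -22.4/4 = -5.6
  s[V,V] = ((1)·(1) + (1)·(1) + (-3)·(-3) + (1)·(1) + (0)·(0)) / 4 = 12/4 = 3
  s[V,W] = ((1)·(1.4) + (1)·(-4.6) + (-3)·(1.4) + (1)·(-0.6) + (0)·(2.4)) / 4 = -8/4 = -2
  s[W,W] = ((1.4)·(1.4) + (-4.6)·(-4.6) + (1.4)·(1.4) + (-0.6)·(-0.6) + (2.4)·(2.4)) / 4 = 31.2/4 = 7.8
  Sample standard deviations s_i = √(s[i,i]):
  s(U) = √(5.7) = 2.3875
  s(V) = √(3) = 1.7321
  s(W) = √(7.8) = 2.7928

Step 3 — r_{ij} = s_{ij} / (s_i · s_j):
  r[U,U] = 1 (diagonal).
  r[U,V] = 2.5 / (2.3875 · 1.7321) = 2.5 / 4.1352 = 0.6046
  r[U,W] = -5.6 / (2.3875 · 2.7928) = -5.6 / 6.6678 = -0.8399
  r[V,V] = 1 (diagonal).
  r[V,W] = -2 / (1.7321 · 2.7928) = -2 / 4.8374 = -0.4134
  r[W,W] = 1 (diagonal).

R is symmetric with unit diagonal. Assembling:

R = [[1, 0.6046, -0.8399],
 [0.6046, 1, -0.4134],
 [-0.8399, -0.4134, 1]]


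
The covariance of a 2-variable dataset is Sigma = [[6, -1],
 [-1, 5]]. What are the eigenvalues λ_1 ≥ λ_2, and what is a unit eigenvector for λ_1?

Step 1 — characteristic polynomial of 2×2 Sigma:
  det(Sigma - λI) = λ² - trace · λ + det = 0.
  trace = 6 + 5 = 11, det = 6·5 - (-1)² = 29.
Step 2 — discriminant:
  Δ = trace² - 4·det = 121 - 116 = 5.
Step 3 — eigenvalues:
  λ = (trace ± √Δ)/2 = (11 ± 2.2361)/2,
  λ_1 = 6.618,  λ_2 = 4.382.

Step 4 — unit eigenvector for λ_1: solve (Sigma - λ_1 I)v = 0. First row:
  (6 - 6.618)·v_x + (-1)·v_y = 0, i.e. (-0.618)·v_x + (-1)·v_y = 0,
  so v ∝ (b, λ_1 - a) = (-1, 0.618); multiply by -1 so the first entry is positive: u = (1, -0.618).
  ||u|| = √((1)² + (-0.618)²) = √(1.382) ≈ 1.1756,
  v_1 = u/||u|| ≈ (0.8507, -0.5257) (||v_1|| = 1).

λ_1 = 6.618,  λ_2 = 4.382;  v_1 ≈ (0.8507, -0.5257)


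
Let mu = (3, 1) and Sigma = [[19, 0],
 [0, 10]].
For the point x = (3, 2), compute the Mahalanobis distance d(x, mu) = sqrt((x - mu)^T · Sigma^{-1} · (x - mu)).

Step 1 — centre the observation: (x - mu) = (0, 1).

Step 2 — invert Sigma. det(Sigma) = 19·10 - (0)² = 190.
  Sigma^{-1} = (1/det) · [[d, -b], [-b, a]] = [[0.0526, 0],
 [0, 0.1]].

Step 3 — form the quadratic (x - mu)^T · Sigma^{-1} · (x - mu):
  Sigma^{-1} · (x - mu) = (0, 0.1).
  (x - mu)^T · [Sigma^{-1} · (x - mu)] = (0)·(0) + (1)·(0.1) = 0.1.

Step 4 — take square root: d = √(0.1) ≈ 0.3162.

d(x, mu) = √(0.1) ≈ 0.3162


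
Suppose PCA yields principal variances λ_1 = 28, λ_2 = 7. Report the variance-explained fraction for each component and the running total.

Step 1 — total variance = trace(Sigma) = Σ λ_i = 28 + 7 = 35.

Step 2 — fraction explained by component i = λ_i / Σ λ:
  PC1: 28/35 = 0.8
  PC2: 7/35 = 0.2

Step 3 — cumulative fraction after k components = (λ_1 + ... + λ_k) / Σ λ:
  k = 1: 28/35 = 0.8
  k = 2: (28 + 7)/35 = 35/35 = 1

Summary (fraction, with percent):

explained: PC1 0.8 (80%), PC2 0.2 (20%);  cumulative: 0.8, 1


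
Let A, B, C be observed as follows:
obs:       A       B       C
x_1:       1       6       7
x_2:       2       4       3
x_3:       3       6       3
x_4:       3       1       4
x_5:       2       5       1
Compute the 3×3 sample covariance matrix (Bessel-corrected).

Step 1 — column means:
  mean(A) = (1 + 2 + 3 + 3 + 2) / 5 = 11/5 = 2.2
  mean(B) = (6 + 4 + 6 + 1 + 5) / 5 = 22/5 = 4.4
  mean(C) = (7 + 3 + 3 + 4 + 1) / 5 = 18/5 = 3.6

Step 2 — sample covariance S[i,j] = (1/(n-1)) · Σ_k (x_{k,i} - mean_i) · (x_{k,j} - mean_j), with n-1 = 4.
  S[A,A] = ((-1.2)·(-1.2) + (-0.2)·(-0.2) + (0.8)·(0.8) + (0.8)·(0.8) + (-0.2)·(-0.2)) / 4 = 2.8/4 = 0.7
  S[A,B] = ((-1.2)·(1.6) + (-0.2)·(-0.4) + (0.8)·(1.6) + (0.8)·(-3.4) + (-0.2)·(0.6)) / 4 = -3.4/4 = -0.85
  S[A,C] = ((-1.2)·(3.4) + (-0.2)·(-0.6) + (0.8)·(-0.6) + (0.8)·(0.4) + (-0.2)·(-2.6)) / 4 = -3.6/4 = -0.9
  S[B,B] = ((1.6)·(1.6) + (-0.4)·(-0.4) + (1.6)·(1.6) + (-3.4)·(-3.4) + (0.6)·(0.6)) / 4 = 17.2/4 = 4.3
  S[B,C] = ((1.6)·(3.4) + (-0.4)·(-0.6) + (1.6)·(-0.6) + (-3.4)·(0.4) + (0.6)·(-2.6)) / 4 = 1.8/4 = 0.45
  S[C,C] = ((3.4)·(3.4) + (-0.6)·(-0.6) + (-0.6)·(-0.6) + (0.4)·(0.4) + (-2.6)·(-2.6)) / 4 = 19.2/4 = 4.8

S is symmetric (S[j,i] = S[i,j]). Assembling:

S = [[0.7, -0.85, -0.9],
 [-0.85, 4.3, 0.45],
 [-0.9, 0.45, 4.8]]


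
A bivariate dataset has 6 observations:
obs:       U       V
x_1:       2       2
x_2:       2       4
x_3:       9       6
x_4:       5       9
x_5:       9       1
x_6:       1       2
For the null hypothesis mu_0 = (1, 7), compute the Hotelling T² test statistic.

Step 1 — sample mean vector:
  mean(U) = (2 + 2 + 9 + 5 + 9 + 1) / 6 = 28/6 = 4.6667
  mean(V) = (2 + 4 + 6 + 9 + 1 + 2) / 6 = 24/6 = 4
  x̄ = (4.6667, 4),  deviation x̄ - mu_0 = (4.6667, 4) - (1, 7) = (3.6667, -3).

Step 2 — sample covariance matrix, S[i,j] = (1/(n-1)) · Σ_k (x_{k,i} - mean_i) · (x_{k,j} - mean_j), divisor n-1 = 5:
  S[U,U] = ((-2.6667)·(-2.6667) + (-2.6667)·(-2.6667) + (4.3333)·(4.3333) + (0.3333)·(0.3333) + (4.3333)·(4.3333) + (-3.6667)·(-3.6667)) / 5 = 65.3333/5 = 13.0667
  S[U,V] = ((-2.6667)·(-2) + (-2.6667)·(0) + (4.3333)·(2) + (0.3333)·(5) + (4.3333)·(-3) + (-3.6667)·(-2)) / 5 = 10/5 = 2
  S[V,V] = ((-2)·(-2) + (0)·(0) + (2)·(2) + (5)·(5) + (-3)·(-3) + (-2)·(-2)) / 5 = 46/5 = 9.2
  S = [[13.0667, 2],
 [2, 9.2]].

Step 3 — invert S. det(S) = 13.0667·9.2 - (2)² = 116.2133.
  S^{-1} = (1/det) · [[d, -b], [-b, a]] = [[0.0792, -0.0172],
 [-0.0172, 0.1124]].

Step 4 — quadratic form (x̄ - mu_0)^T · S^{-1} · (x̄ - mu_0):
  S^{-1} · (x̄ - mu_0) = (0.3419, -0.4004),
  (x̄ - mu_0)^T · [...] = (3.6667)·(0.3419) + (-3)·(-0.4004) = 2.4549.

Step 5 — scale by n: T² = 6 · 2.4549 = 14.7292.

T² ≈ 14.7292


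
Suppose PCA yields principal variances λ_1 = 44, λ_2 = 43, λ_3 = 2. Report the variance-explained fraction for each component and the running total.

Step 1 — total variance = trace(Sigma) = Σ λ_i = 44 + 43 + 2 = 89.

Step 2 — fraction explained by component i = λ_i / Σ λ:
  PC1: 44/89 = 0.4944
  PC2: 43/89 = 0.4831
  PC3: 2/89 = 0.0225

Step 3 — cumulative fraction after k components = (λ_1 + ... + λ_k) / Σ λ:
  k = 1: 44/89 = 0.4944
  k = 2: (44 + 43)/89 = 87/89 = 0.9775
  k = 3: (44 + 43 + 2)/89 = 89/89 = 1

Summary (fraction, with percent):

explained: PC1 0.4944 (49.44%), PC2 0.4831 (48.31%), PC3 0.0225 (2.25%);  cumulative: 0.4944, 0.9775, 1


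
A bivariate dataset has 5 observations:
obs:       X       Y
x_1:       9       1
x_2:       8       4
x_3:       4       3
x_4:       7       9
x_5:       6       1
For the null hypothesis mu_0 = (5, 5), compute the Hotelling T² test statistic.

Step 1 — sample mean vector:
  mean(X) = (9 + 8 + 4 + 7 + 6) / 5 = 34/5 = 6.8
  mean(Y) = (1 + 4 + 3 + 9 + 1) / 5 = 18/5 = 3.6
  x̄ = (6.8, 3.6),  deviation x̄ - mu_0 = (6.8, 3.6) - (5, 5) = (1.8, -1.4).

Step 2 — sample covariance matrix, S[i,j] = (1/(n-1)) · Σ_k (x_{k,i} - mean_i) · (x_{k,j} - mean_j), divisor n-1 = 4:
  S[X,X] = ((2.2)·(2.2) + (1.2)·(1.2) + (-2.8)·(-2.8) + (0.2)·(0.2) + (-0.8)·(-0.8)) / 4 = 14.8/4 = 3.7
  S[X,Y] = ((2.2)·(-2.6) + (1.2)·(0.4) + (-2.8)·(-0.6) + (0.2)·(5.4) + (-0.8)·(-2.6)) / 4 = -0.4/4 = -0.1
  S[Y,Y] = ((-2.6)·(-2.6) + (0.4)·(0.4) + (-0.6)·(-0.6) + (5.4)·(5.4) + (-2.6)·(-2.6)) / 4 = 43.2/4 = 10.8
  S = [[3.7, -0.1],
 [-0.1, 10.8]].

Step 3 — invert S. det(S) = 3.7·10.8 - (-0.1)² = 39.95.
  S^{-1} = (1/det) · [[d, -b], [-b, a]] = [[0.2703, 0.0025],
 [0.0025, 0.0926]].

Step 4 — quadratic form (x̄ - mu_0)^T · S^{-1} · (x̄ - mu_0):
  S^{-1} · (x̄ - mu_0) = (0.4831, -0.1252),
  (x̄ - mu_0)^T · [...] = (1.8)·(0.4831) + (-1.4)·(-0.1252) = 1.0448.

Step 5 — scale by n: T² = 5 · 1.0448 = 5.224.

T² ≈ 5.224


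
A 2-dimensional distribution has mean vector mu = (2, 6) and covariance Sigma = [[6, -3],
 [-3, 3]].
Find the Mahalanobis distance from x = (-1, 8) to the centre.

Step 1 — centre the observation: (x - mu) = (-3, 2).

Step 2 — invert Sigma. det(Sigma) = 6·3 - (-3)² = 9.
  Sigma^{-1} = (1/det) · [[d, -b], [-b, a]] = [[0.3333, 0.3333],
 [0.3333, 0.6667]].

Step 3 — form the quadratic (x - mu)^T · Sigma^{-1} · (x - mu):
  Sigma^{-1} · (x - mu) = (-0.3333, 0.3333).
  (x - mu)^T · [Sigma^{-1} · (x - mu)] = (-3)·(-0.3333) + (2)·(0.3333) = 1.6667.

Step 4 — take square root: d = √(1.6667) ≈ 1.291.

d(x, mu) = √(1.6667) ≈ 1.291


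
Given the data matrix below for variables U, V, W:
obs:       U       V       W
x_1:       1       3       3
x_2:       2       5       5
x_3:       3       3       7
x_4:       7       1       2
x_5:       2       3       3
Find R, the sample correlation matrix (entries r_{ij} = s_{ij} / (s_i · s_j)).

Step 1 — column means:
  mean(U) = (1 + 2 + 3 + 7 + 2) / 5 = 15/5 = 3
  mean(V) = (3 + 5 + 3 + 1 + 3) / 5 = 15/5 = 3
  mean(W) = (3 + 5 + 7 + 2 + 3) / 5 = 20/5 = 4

Step 2 — sample variances and covariances s[i,j] = (1/(n-1)) · Σ_k (x_{k,i} - mean_i) · (x_{k,j} - mean_j), with n-1 = 4:
  s[U,U] = ((-2)·(-2) + (-1)·(-1) + (0)·(0) + (4)·(4) + (-1)·(-1)) / 4 = 22/4 = 5.5
  s[U,V] = ((-2)·(0) + (-1)·(2) + (0)·(0) + (4)·(-2) + (-1)·(0)) / 4 = -10/4 = -2.5
  s[U,W] = ((-2)·(-1) + (-1)·(1) + (0)·(3) + (4)·(-2) + (-1)·(-1)) / 4 = -6/4 = -1.5
  s[V,V] = ((0)·(0) + (2)·(2) + (0)·(0) + (-2)·(-2) + (0)·(0)) / 4 = 8/4 = 2
  s[V,W] = ((0)·(-1) + (2)·(1) + (0)·(3) + (-2)·(-2) + (0)·(-1)) / 4 = 6/4 = 1.5
  s[W,W] = ((-1)·(-1) + (1)·(1) + (3)·(3) + (-2)·(-2) + (-1)·(-1)) / 4 = 16/4 = 4
  Sample standard deviations s_i = √(s[i,i]):
  s(U) = √(5.5) = 2.3452
  s(V) = √(2) = 1.4142
  s(W) = √(4) = 2

Step 3 — r_{ij} = s_{ij} / (s_i · s_j):
  r[U,U] = 1 (diagonal).
  r[U,V] = -2.5 / (2.3452 · 1.4142) = -2.5 / 3.3166 = -0.7538
  r[U,W] = -1.5 / (2.3452 · 2) = -1.5 / 4.6904 = -0.3198
  r[V,V] = 1 (diagonal).
  r[V,W] = 1.5 / (1.4142 · 2) = 1.5 / 2.8284 = 0.5303
  r[W,W] = 1 (diagonal).

R is symmetric with unit diagonal. Assembling:

R = [[1, -0.7538, -0.3198],
 [-0.7538, 1, 0.5303],
 [-0.3198, 0.5303, 1]]


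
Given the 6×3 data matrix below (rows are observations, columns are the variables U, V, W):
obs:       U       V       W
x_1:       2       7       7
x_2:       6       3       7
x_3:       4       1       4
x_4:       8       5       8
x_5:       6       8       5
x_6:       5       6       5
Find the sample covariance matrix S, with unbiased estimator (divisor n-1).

Step 1 — column means:
  mean(U) = (2 + 6 + 4 + 8 + 6 + 5) / 6 = 31/6 = 5.1667
  mean(V) = (7 + 3 + 1 + 5 + 8 + 6) / 6 = 30/6 = 5
  mean(W) = (7 + 7 + 4 + 8 + 5 + 5) / 6 = 36/6 = 6

Step 2 — sample covariance S[i,j] = (1/(n-1)) · Σ_k (x_{k,i} - mean_i) · (x_{k,j} - mean_j), with n-1 = 5.
  S[U,U] = ((-3.1667)·(-3.1667) + (0.8333)·(0.8333) + (-1.1667)·(-1.1667) + (2.8333)·(2.8333) + (0.8333)·(0.8333) + (-0.1667)·(-0.1667)) / 5 = 20.8333/5 = 4.1667
  S[U,V] = ((-3.1667)·(2) + (0.8333)·(-2) + (-1.1667)·(-4) + (2.8333)·(0) + (0.8333)·(3) + (-0.1667)·(1)) / 5 = -1/5 = -0.2
  S[U,W] = ((-3.1667)·(1) + (0.8333)·(1) + (-1.1667)·(-2) + (2.8333)·(2) + (0.8333)·(-1) + (-0.1667)·(-1)) / 5 = 5/5 = 1
  S[V,V] = ((2)·(2) + (-2)·(-2) + (-4)·(-4) + (0)·(0) + (3)·(3) + (1)·(1)) / 5 = 34/5 = 6.8
  S[V,W] = ((2)·(1) + (-2)·(1) + (-4)·(-2) + (0)·(2) + (3)·(-1) + (1)·(-1)) / 5 = 4/5 = 0.8
  S[W,W] = ((1)·(1) + (1)·(1) + (-2)·(-2) + (2)·(2) + (-1)·(-1) + (-1)·(-1)) / 5 = 12/5 = 2.4

S is symmetric (S[j,i] = S[i,j]). Assembling:

S = [[4.1667, -0.2, 1],
 [-0.2, 6.8, 0.8],
 [1, 0.8, 2.4]]


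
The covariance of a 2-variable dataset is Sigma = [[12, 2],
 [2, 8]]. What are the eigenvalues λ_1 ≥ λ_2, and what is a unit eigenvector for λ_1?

Step 1 — characteristic polynomial of 2×2 Sigma:
  det(Sigma - λI) = λ² - trace · λ + det = 0.
  trace = 12 + 8 = 20, det = 12·8 - (2)² = 92.
Step 2 — discriminant:
  Δ = trace² - 4·det = 400 - 368 = 32.
Step 3 — eigenvalues:
  λ = (trace ± √Δ)/2 = (20 ± 5.6569)/2,
  λ_1 = 12.8284,  λ_2 = 7.1716.

Step 4 — unit eigenvector for λ_1: solve (Sigma - λ_1 I)v = 0. First row:
  (12 - 12.8284)·v_x + (2)·v_y = 0, i.e. (-0.8284)·v_x + (2)·v_y = 0,
  so v ∝ (b, λ_1 - a) = (2, 0.8284) = u.
  ||u|| = √((2)² + (0.8284)²) = √(4.6863) ≈ 2.1648,
  v_1 = u/||u|| ≈ (0.9239, 0.3827) (||v_1|| = 1).

λ_1 = 12.8284,  λ_2 = 7.1716;  v_1 ≈ (0.9239, 0.3827)


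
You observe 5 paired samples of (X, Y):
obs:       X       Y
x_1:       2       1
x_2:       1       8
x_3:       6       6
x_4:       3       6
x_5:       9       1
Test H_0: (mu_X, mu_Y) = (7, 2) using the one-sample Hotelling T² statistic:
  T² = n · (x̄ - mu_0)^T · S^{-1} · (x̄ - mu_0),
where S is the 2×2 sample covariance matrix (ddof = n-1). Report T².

Step 1 — sample mean vector:
  mean(X) = (2 + 1 + 6 + 3 + 9) / 5 = 21/5 = 4.2
  mean(Y) = (1 + 8 + 6 + 6 + 1) / 5 = 22/5 = 4.4
  x̄ = (4.2, 4.4),  deviation x̄ - mu_0 = (4.2, 4.4) - (7, 2) = (-2.8, 2.4).

Step 2 — sample covariance matrix, S[i,j] = (1/(n-1)) · Σ_k (x_{k,i} - mean_i) · (x_{k,j} - mean_j), divisor n-1 = 4:
  S[X,X] = ((-2.2)·(-2.2) + (-3.2)·(-3.2) + (1.8)·(1.8) + (-1.2)·(-1.2) + (4.8)·(4.8)) / 4 = 42.8/4 = 10.7
  S[X,Y] = ((-2.2)·(-3.4) + (-3.2)·(3.6) + (1.8)·(1.6) + (-1.2)·(1.6) + (4.8)·(-3.4)) / 4 = -19.4/4 = -4.85
  S[Y,Y] = ((-3.4)·(-3.4) + (3.6)·(3.6) + (1.6)·(1.6) + (1.6)·(1.6) + (-3.4)·(-3.4)) / 4 = 41.2/4 = 10.3
  S = [[10.7, -4.85],
 [-4.85, 10.3]].

Step 3 — invert S. det(S) = 10.7·10.3 - (-4.85)² = 86.6875.
  S^{-1} = (1/det) · [[d, -b], [-b, a]] = [[0.1188, 0.0559],
 [0.0559, 0.1234]].

Step 4 — quadratic form (x̄ - mu_0)^T · S^{-1} · (x̄ - mu_0):
  S^{-1} · (x̄ - mu_0) = (-0.1984, 0.1396),
  (x̄ - mu_0)^T · [...] = (-2.8)·(-0.1984) + (2.4)·(0.1396) = 0.8906.

Step 5 — scale by n: T² = 5 · 0.8906 = 4.4528.

T² ≈ 4.4528


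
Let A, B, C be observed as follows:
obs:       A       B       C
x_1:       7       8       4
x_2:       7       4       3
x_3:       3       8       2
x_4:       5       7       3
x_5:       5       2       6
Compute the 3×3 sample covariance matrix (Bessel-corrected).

Step 1 — column means:
  mean(A) = (7 + 7 + 3 + 5 + 5) / 5 = 27/5 = 5.4
  mean(B) = (8 + 4 + 8 + 7 + 2) / 5 = 29/5 = 5.8
  mean(C) = (4 + 3 + 2 + 3 + 6) / 5 = 18/5 = 3.6

Step 2 — sample covariance S[i,j] = (1/(n-1)) · Σ_k (x_{k,i} - mean_i) · (x_{k,j} - mean_j), with n-1 = 4.
  S[A,A] = ((1.6)·(1.6) + (1.6)·(1.6) + (-2.4)·(-2.4) + (-0.4)·(-0.4) + (-0.4)·(-0.4)) / 4 = 11.2/4 = 2.8
  S[A,B] = ((1.6)·(2.2) + (1.6)·(-1.8) + (-2.4)·(2.2) + (-0.4)·(1.2) + (-0.4)·(-3.8)) / 4 = -3.6/4 = -0.9
  S[A,C] = ((1.6)·(0.4) + (1.6)·(-0.6) + (-2.4)·(-1.6) + (-0.4)·(-0.6) + (-0.4)·(2.4)) / 4 = 2.8/4 = 0.7
  S[B,B] = ((2.2)·(2.2) + (-1.8)·(-1.8) + (2.2)·(2.2) + (1.2)·(1.2) + (-3.8)·(-3.8)) / 4 = 28.8/4 = 7.2
  S[B,C] = ((2.2)·(0.4) + (-1.8)·(-0.6) + (2.2)·(-1.6) + (1.2)·(-0.6) + (-3.8)·(2.4)) / 4 = -11.4/4 = -2.85
  S[C,C] = ((0.4)·(0.4) + (-0.6)·(-0.6) + (-1.6)·(-1.6) + (-0.6)·(-0.6) + (2.4)·(2.4)) / 4 = 9.2/4 = 2.3

S is symmetric (S[j,i] = S[i,j]). Assembling:

S = [[2.8, -0.9, 0.7],
 [-0.9, 7.2, -2.85],
 [0.7, -2.85, 2.3]]


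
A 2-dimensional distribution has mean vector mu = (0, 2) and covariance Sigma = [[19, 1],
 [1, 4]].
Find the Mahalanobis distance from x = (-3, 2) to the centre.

Step 1 — centre the observation: (x - mu) = (-3, 0).

Step 2 — invert Sigma. det(Sigma) = 19·4 - (1)² = 75.
  Sigma^{-1} = (1/det) · [[d, -b], [-b, a]] = [[0.0533, -0.0133],
 [-0.0133, 0.2533]].

Step 3 — form the quadratic (x - mu)^T · Sigma^{-1} · (x - mu):
  Sigma^{-1} · (x - mu) = (-0.16, 0.04).
  (x - mu)^T · [Sigma^{-1} · (x - mu)] = (-3)·(-0.16) + (0)·(0.04) = 0.48.

Step 4 — take square root: d = √(0.48) ≈ 0.6928.

d(x, mu) = √(0.48) ≈ 0.6928


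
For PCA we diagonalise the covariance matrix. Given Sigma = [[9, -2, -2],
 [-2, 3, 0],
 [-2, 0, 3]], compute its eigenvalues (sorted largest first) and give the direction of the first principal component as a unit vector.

Step 1 — characteristic polynomial p(λ) = det(λI - Sigma) = λ³ - tr·λ² + c_1·λ - det, where tr = trace, c_1 = sum of the principal 2×2 minors, det = det(Sigma):
  tr = 9 + 3 + 3 = 15,
  c_1 = (9·3 - (-2)²) + (9·3 - (-2)²) + (3·3 - (0)²) = 23 + 23 + 9 = 55,
  det = 9·(3·3 - (0)²) - (-2)·((-2)·3 - (0)·(-2)) + (-2)·((-2)·(0) - 3·(-2)) = 9·(9) - (-2)·(-6) + (-2)·(6) = 57.
  So p(λ) = λ³ - 15λ² + 55λ - 57.
Step 2 — look for an integer root (rational root theorem: any rational root is an integer divisor of 57). Testing λ = 3:
  p(3) = 27 - 135 + 165 - 57 = 0  ✓
  Dividing out (λ - 3): p(λ) = (λ - 3)(λ² - 12λ + 19).
Step 3 — remaining eigenvalues from the quadratic λ² - 12λ + 19 = 0:
  Δ = 12² - 4·19 = 144 - 76 = 68,  λ = (12 ± √68)/2 = (12 ± 8.2462)/2 ≈ 10.1231 or 1.8769.
  Sorted: λ_1 = 10.1231,  λ_2 = 3,  λ_3 = 1.8769  (check: sum = 15 = tr ✓).

Step 4 — unit eigenvector for λ_1 ≈ 10.1231: v spans the null space of (Sigma - λ_1 I), whose rows are
  r_1 = (-1.1231, -2, -2),  r_2 = (-2, -7.1231, 0),  r_3 = (-2, 0, -7.1231).
  v is orthogonal to every row, so take v ∝ r_1 × r_2 = ((-2)·(0) - (-2)·(-7.1231), (-2)·(-2) - (-1.1231)·(0), (-1.1231)·(-7.1231) - (-2)·(-2)) ≈ (-14.2462, 4, 4).
  Rescale (multiply by -1 so the first nonzero entry is positive): u = (14.2462, -4, -4).
  ||u|| = √((14.2462)² + (-4)² + (-4)²) = √(234.9545) ≈ 15.3282,  v_1 = u/||u|| ≈ (0.9294, -0.261, -0.261) (||v_1|| = 1).

λ_1 = 10.1231,  λ_2 = 3,  λ_3 = 1.8769;  v_1 ≈ (0.9294, -0.261, -0.261)


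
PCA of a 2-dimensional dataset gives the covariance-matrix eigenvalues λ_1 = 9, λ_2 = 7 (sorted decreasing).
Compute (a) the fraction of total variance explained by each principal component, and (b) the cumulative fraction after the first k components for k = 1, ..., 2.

Step 1 — total variance = trace(Sigma) = Σ λ_i = 9 + 7 = 16.

Step 2 — fraction explained by component i = λ_i / Σ λ:
  PC1: 9/16 = 0.5625
  PC2: 7/16 = 0.4375

Step 3 — cumulative fraction after k components = (λ_1 + ... + λ_k) / Σ λ:
  k = 1: 9/16 = 0.5625
  k = 2: (9 + 7)/16 = 16/16 = 1

Summary (fraction, with percent):

explained: PC1 0.5625 (56.25%), PC2 0.4375 (43.75%);  cumulative: 0.5625, 1


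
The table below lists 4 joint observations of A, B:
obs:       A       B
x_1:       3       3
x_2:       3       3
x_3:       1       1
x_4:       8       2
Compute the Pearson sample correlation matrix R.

Step 1 — column means:
  mean(A) = (3 + 3 + 1 + 8) / 4 = 15/4 = 3.75
  mean(B) = (3 + 3 + 1 + 2) / 4 = 9/4 = 2.25

Step 2 — sample variances and covariances s[i,j] = (1/(n-1)) · Σ_k (x_{k,i} - mean_i) · (x_{k,j} - mean_j), with n-1 = 3:
  s[A,A] = ((-0.75)·(-0.75) + (-0.75)·(-0.75) + (-2.75)·(-2.75) + (4.25)·(4.25)) / 3 = 26.75/3 = 8.9167
  s[A,B] = ((-0.75)·(0.75) + (-0.75)·(0.75) + (-2.75)·(-1.25) + (4.25)·(-0.25)) / 3 = 1.25/3 = 0.4167
  s[B,B] = ((0.75)·(0.75) + (0.75)·(0.75) + (-1.25)·(-1.25) + (-0.25)·(-0.25)) / 3 = 2.75/3 = 0.9167
  Sample standard deviations s_i = √(s[i,i]):
  s(A) = √(8.9167) = 2.9861
  s(B) = √(0.9167) = 0.9574

Step 3 — r_{ij} = s_{ij} / (s_i · s_j):
  r[A,A] = 1 (diagonal).
  r[A,B] = 0.4167 / (2.9861 · 0.9574) = 0.4167 / 2.859 = 0.1457
  r[B,B] = 1 (diagonal).

R is symmetric with unit diagonal. Assembling:

R = [[1, 0.1457],
 [0.1457, 1]]


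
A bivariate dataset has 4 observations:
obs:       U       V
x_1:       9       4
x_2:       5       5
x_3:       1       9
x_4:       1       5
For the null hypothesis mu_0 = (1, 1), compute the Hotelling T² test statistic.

Step 1 — sample mean vector:
  mean(U) = (9 + 5 + 1 + 1) / 4 = 16/4 = 4
  mean(V) = (4 + 5 + 9 + 5) / 4 = 23/4 = 5.75
  x̄ = (4, 5.75),  deviation x̄ - mu_0 = (4, 5.75) - (1, 1) = (3, 4.75).

Step 2 — sample covariance matrix, S[i,j] = (1/(n-1)) · Σ_k (x_{k,i} - mean_i) · (x_{k,j} - mean_j), divisor n-1 = 3:
  S[U,U] = ((5)·(5) + (1)·(1) + (-3)·(-3) + (-3)·(-3)) / 3 = 44/3 = 14.6667
  S[U,V] = ((5)·(-1.75) + (1)·(-0.75) + (-3)·(3.25) + (-3)·(-0.75)) / 3 = -17/3 = -5.6667
  S[V,V] = ((-1.75)·(-1.75) + (-0.75)·(-0.75) + (3.25)·(3.25) + (-0.75)·(-0.75)) / 3 = 14.75/3 = 4.9167
  S = [[14.6667, -5.6667],
 [-5.6667, 4.9167]].

Step 3 — invert S. det(S) = 14.6667·4.9167 - (-5.6667)² = 40.
  S^{-1} = (1/det) · [[d, -b], [-b, a]] = [[0.1229, 0.1417],
 [0.1417, 0.3667]].

Step 4 — quadratic form (x̄ - mu_0)^T · S^{-1} · (x̄ - mu_0):
  S^{-1} · (x̄ - mu_0) = (1.0417, 2.1667),
  (x̄ - mu_0)^T · [...] = (3)·(1.0417) + (4.75)·(2.1667) = 13.4167.

Step 5 — scale by n: T² = 4 · 13.4167 = 53.6667.

T² ≈ 53.6667


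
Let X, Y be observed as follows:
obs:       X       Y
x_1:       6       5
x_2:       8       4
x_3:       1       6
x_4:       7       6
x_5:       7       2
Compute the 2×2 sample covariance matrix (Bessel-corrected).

Step 1 — column means:
  mean(X) = (6 + 8 + 1 + 7 + 7) / 5 = 29/5 = 5.8
  mean(Y) = (5 + 4 + 6 + 6 + 2) / 5 = 23/5 = 4.6

Step 2 — sample covariance S[i,j] = (1/(n-1)) · Σ_k (x_{k,i} - mean_i) · (x_{k,j} - mean_j), with n-1 = 4.
  S[X,X] = ((0.2)·(0.2) + (2.2)·(2.2) + (-4.8)·(-4.8) + (1.2)·(1.2) + (1.2)·(1.2)) / 4 = 30.8/4 = 7.7
  S[X,Y] = ((0.2)·(0.4) + (2.2)·(-0.6) + (-4.8)·(1.4) + (1.2)·(1.4) + (1.2)·(-2.6)) / 4 = -9.4/4 = -2.35
  S[Y,Y] = ((0.4)·(0.4) + (-0.6)·(-0.6) + (1.4)·(1.4) + (1.4)·(1.4) + (-2.6)·(-2.6)) / 4 = 11.2/4 = 2.8

S is symmetric (S[j,i] = S[i,j]). Assembling:

S = [[7.7, -2.35],
 [-2.35, 2.8]]


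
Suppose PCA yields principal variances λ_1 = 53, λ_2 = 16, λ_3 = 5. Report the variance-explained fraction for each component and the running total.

Step 1 — total variance = trace(Sigma) = Σ λ_i = 53 + 16 + 5 = 74.

Step 2 — fraction explained by component i = λ_i / Σ λ:
  PC1: 53/74 = 0.7162
  PC2: 16/74 = 0.2162
  PC3: 5/74 = 0.0676

Step 3 — cumulative fraction after k components = (λ_1 + ... + λ_k) / Σ λ:
  k = 1: 53/74 = 0.7162
  k = 2: (53 + 16)/74 = 69/74 = 0.9324
  k = 3: (53 + 16 + 5)/74 = 74/74 = 1

Summary (fraction, with percent):

explained: PC1 0.7162 (71.62%), PC2 0.2162 (21.62%), PC3 0.0676 (6.76%);  cumulative: 0.7162, 0.9324, 1


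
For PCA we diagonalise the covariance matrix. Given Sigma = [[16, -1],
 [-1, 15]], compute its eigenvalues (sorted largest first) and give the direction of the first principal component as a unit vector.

Step 1 — characteristic polynomial of 2×2 Sigma:
  det(Sigma - λI) = λ² - trace · λ + det = 0.
  trace = 16 + 15 = 31, det = 16·15 - (-1)² = 239.
Step 2 — discriminant:
  Δ = trace² - 4·det = 961 - 956 = 5.
Step 3 — eigenvalues:
  λ = (trace ± √Δ)/2 = (31 ± 2.2361)/2,
  λ_1 = 16.618,  λ_2 = 14.382.

Step 4 — unit eigenvector for λ_1: solve (Sigma - λ_1 I)v = 0. First row:
  (16 - 16.618)·v_x + (-1)·v_y = 0, i.e. (-0.618)·v_x + (-1)·v_y = 0,
  so v ∝ (b, λ_1 - a) = (-1, 0.618); multiply by -1 so the first entry is positive: u = (1, -0.618).
  ||u|| = √((1)² + (-0.618)²) = √(1.382) ≈ 1.1756,
  v_1 = u/||u|| ≈ (0.8507, -0.5257) (||v_1|| = 1).

λ_1 = 16.618,  λ_2 = 14.382;  v_1 ≈ (0.8507, -0.5257)


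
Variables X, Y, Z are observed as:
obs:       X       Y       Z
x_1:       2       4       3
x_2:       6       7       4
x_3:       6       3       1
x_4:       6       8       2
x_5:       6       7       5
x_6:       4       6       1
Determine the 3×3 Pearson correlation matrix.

Step 1 — column means:
  mean(X) = (2 + 6 + 6 + 6 + 6 + 4) / 6 = 30/6 = 5
  mean(Y) = (4 + 7 + 3 + 8 + 7 + 6) / 6 = 35/6 = 5.8333
  mean(Z) = (3 + 4 + 1 + 2 + 5 + 1) / 6 = 16/6 = 2.6667

Step 2 — sample variances and covariances s[i,j] = (1/(n-1)) · Σ_k (x_{k,i} - mean_i) · (x_{k,j} - mean_j), with n-1 = 5:
  s[X,X] = ((-3)·(-3) + (1)·(1) + (1)·(1) + (1)·(1) + (1)·(1) + (-1)·(-1)) / 5 = 14/5 = 2.8
  s[X,Y] = ((-3)·(-1.8333) + (1)·(1.1667) + (1)·(-2.8333) + (1)·(2.1667) + (1)·(1.1667) + (-1)·(0.1667)) / 5 = 7/5 = 1.4
  s[X,Z] = ((-3)·(0.3333) + (1)·(1.3333) + (1)·(-1.6667) + (1)·(-0.6667) + (1)·(2.3333) + (-1)·(-1.6667)) / 5 = 2/5 = 0.4
  s[Y,Y] = ((-1.8333)·(-1.8333) + (1.1667)·(1.1667) + (-2.8333)·(-2.8333) + (2.1667)·(2.1667) + (1.1667)·(1.1667) + (0.1667)·(0.1667)) / 5 = 18.8333/5 = 3.7667
  s[Y,Z] = ((-1.8333)·(0.3333) + (1.1667)·(1.3333) + (-2.8333)·(-1.6667) + (2.1667)·(-0.6667) + (1.1667)·(2.3333) + (0.1667)·(-1.6667)) / 5 = 6.6667/5 = 1.3333
  s[Z,Z] = ((0.3333)·(0.3333) + (1.3333)·(1.3333) + (-1.6667)·(-1.6667) + (-0.6667)·(-0.6667) + (2.3333)·(2.3333) + (-1.6667)·(-1.6667)) / 5 = 13.3333/5 = 2.6667
  Sample standard deviations s_i = √(s[i,i]):
  s(X) = √(2.8) = 1.6733
  s(Y) = √(3.7667) = 1.9408
  s(Z) = √(2.6667) = 1.633

Step 3 — r_{ij} = s_{ij} / (s_i · s_j):
  r[X,X] = 1 (diagonal).
  r[X,Y] = 1.4 / (1.6733 · 1.9408) = 1.4 / 3.2476 = 0.4311
  r[X,Z] = 0.4 / (1.6733 · 1.633) = 0.4 / 2.7325 = 0.1464
  r[Y,Y] = 1 (diagonal).
  r[Y,Z] = 1.3333 / (1.9408 · 1.633) = 1.3333 / 3.1693 = 0.4207
  r[Z,Z] = 1 (diagonal).

R is symmetric with unit diagonal. Assembling:

R = [[1, 0.4311, 0.1464],
 [0.4311, 1, 0.4207],
 [0.1464, 0.4207, 1]]


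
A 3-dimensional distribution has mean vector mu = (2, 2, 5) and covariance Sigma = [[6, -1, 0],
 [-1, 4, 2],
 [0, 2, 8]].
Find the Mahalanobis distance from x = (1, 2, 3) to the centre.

Step 1 — centre the observation: (x - mu) = (-1, 0, -2).

Step 2 — invert Sigma (cofactor / det for 3×3, or solve directly):
  Sigma^{-1} = [[0.175, 0.05, -0.0125],
 [0.05, 0.3, -0.075],
 [-0.0125, -0.075, 0.1438]].

Step 3 — form the quadratic (x - mu)^T · Sigma^{-1} · (x - mu):
  Sigma^{-1} · (x - mu) = (-0.15, 0.1, -0.275).
  (x - mu)^T · [Sigma^{-1} · (x - mu)] = (-1)·(-0.15) + (0)·(0.1) + (-2)·(-0.275) = 0.7.

Step 4 — take square root: d = √(0.7) ≈ 0.8367.

d(x, mu) = √(0.7) ≈ 0.8367


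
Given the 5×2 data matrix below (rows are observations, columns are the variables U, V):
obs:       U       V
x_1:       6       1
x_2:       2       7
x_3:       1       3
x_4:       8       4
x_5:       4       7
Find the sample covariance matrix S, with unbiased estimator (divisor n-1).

Step 1 — column means:
  mean(U) = (6 + 2 + 1 + 8 + 4) / 5 = 21/5 = 4.2
  mean(V) = (1 + 7 + 3 + 4 + 7) / 5 = 22/5 = 4.4

Step 2 — sample covariance S[i,j] = (1/(n-1)) · Σ_k (x_{k,i} - mean_i) · (x_{k,j} - mean_j), with n-1 = 4.
  S[U,U] = ((1.8)·(1.8) + (-2.2)·(-2.2) + (-3.2)·(-3.2) + (3.8)·(3.8) + (-0.2)·(-0.2)) / 4 = 32.8/4 = 8.2
  S[U,V] = ((1.8)·(-3.4) + (-2.2)·(2.6) + (-3.2)·(-1.4) + (3.8)·(-0.4) + (-0.2)·(2.6)) / 4 = -9.4/4 = -2.35
  S[V,V] = ((-3.4)·(-3.4) + (2.6)·(2.6) + (-1.4)·(-1.4) + (-0.4)·(-0.4) + (2.6)·(2.6)) / 4 = 27.2/4 = 6.8

S is symmetric (S[j,i] = S[i,j]). Assembling:

S = [[8.2, -2.35],
 [-2.35, 6.8]]


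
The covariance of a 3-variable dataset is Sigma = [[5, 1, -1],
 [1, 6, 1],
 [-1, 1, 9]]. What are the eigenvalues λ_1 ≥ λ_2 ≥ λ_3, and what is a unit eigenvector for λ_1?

Step 1 — characteristic polynomial p(λ) = det(λI - Sigma) = λ³ - tr·λ² + c_1·λ - det, where tr = trace, c_1 = sum of the principal 2×2 minors, det = det(Sigma):
  tr = 5 + 6 + 9 = 20,
  c_1 = (5·6 - (1)²) + (5·9 - (-1)²) + (6·9 - (1)²) = 29 + 44 + 53 = 126,
  det = 5·(6·9 - (1)²) - (1)·((1)·9 - (1)·(-1)) + (-1)·((1)·(1) - 6·(-1)) = 5·(53) - (1)·(10) + (-1)·(7) = 248.
  So p(λ) = λ³ - 20λ² + 126λ - 248.
Step 2 — look for an integer root (rational root theorem: any rational root is an integer divisor of 248). Testing λ = 4:
  p(4) = 64 - 320 + 504 - 248 = 0  ✓
  Dividing out (λ - 4): p(λ) = (λ - 4)(λ² - 16λ + 62).
Step 3 — remaining eigenvalues from the quadratic λ² - 16λ + 62 = 0:
  Δ = 16² - 4·62 = 256 - 248 = 8,  λ = (16 ± √8)/2 = (16 ± 2.8284)/2 ≈ 9.4142 or 6.5858.
  Sorted: λ_1 = 9.4142,  λ_2 = 6.5858,  λ_3 = 4  (check: sum = 20 = tr ✓).

Step 4 — unit eigenvector for λ_1 ≈ 9.4142: v spans the null space of (Sigma - λ_1 I), whose rows are
  r_1 = (-4.4142, 1, -1),  r_2 = (1, -3.4142, 1),  r_3 = (-1, 1, -0.4142).
  v is orthogonal to every row, so take v ∝ r_1 × r_2 = ((1)·(1) - (-1)·(-3.4142), (-1)·(1) - (-4.4142)·(1), (-4.4142)·(-3.4142) - (1)·(1)) ≈ (-2.4142, 3.4142, 14.0711).
  Rescale (multiply by -1 so the first nonzero entry is positive): u = (2.4142, -3.4142, -14.0711).
  ||u|| = √((2.4142)² + (-3.4142)² + (-14.0711)²) = √(215.4802) ≈ 14.6792,  v_1 = u/||u|| ≈ (0.1645, -0.2326, -0.9586) (||v_1|| = 1).

λ_1 = 9.4142,  λ_2 = 6.5858,  λ_3 = 4;  v_1 ≈ (0.1645, -0.2326, -0.9586)
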